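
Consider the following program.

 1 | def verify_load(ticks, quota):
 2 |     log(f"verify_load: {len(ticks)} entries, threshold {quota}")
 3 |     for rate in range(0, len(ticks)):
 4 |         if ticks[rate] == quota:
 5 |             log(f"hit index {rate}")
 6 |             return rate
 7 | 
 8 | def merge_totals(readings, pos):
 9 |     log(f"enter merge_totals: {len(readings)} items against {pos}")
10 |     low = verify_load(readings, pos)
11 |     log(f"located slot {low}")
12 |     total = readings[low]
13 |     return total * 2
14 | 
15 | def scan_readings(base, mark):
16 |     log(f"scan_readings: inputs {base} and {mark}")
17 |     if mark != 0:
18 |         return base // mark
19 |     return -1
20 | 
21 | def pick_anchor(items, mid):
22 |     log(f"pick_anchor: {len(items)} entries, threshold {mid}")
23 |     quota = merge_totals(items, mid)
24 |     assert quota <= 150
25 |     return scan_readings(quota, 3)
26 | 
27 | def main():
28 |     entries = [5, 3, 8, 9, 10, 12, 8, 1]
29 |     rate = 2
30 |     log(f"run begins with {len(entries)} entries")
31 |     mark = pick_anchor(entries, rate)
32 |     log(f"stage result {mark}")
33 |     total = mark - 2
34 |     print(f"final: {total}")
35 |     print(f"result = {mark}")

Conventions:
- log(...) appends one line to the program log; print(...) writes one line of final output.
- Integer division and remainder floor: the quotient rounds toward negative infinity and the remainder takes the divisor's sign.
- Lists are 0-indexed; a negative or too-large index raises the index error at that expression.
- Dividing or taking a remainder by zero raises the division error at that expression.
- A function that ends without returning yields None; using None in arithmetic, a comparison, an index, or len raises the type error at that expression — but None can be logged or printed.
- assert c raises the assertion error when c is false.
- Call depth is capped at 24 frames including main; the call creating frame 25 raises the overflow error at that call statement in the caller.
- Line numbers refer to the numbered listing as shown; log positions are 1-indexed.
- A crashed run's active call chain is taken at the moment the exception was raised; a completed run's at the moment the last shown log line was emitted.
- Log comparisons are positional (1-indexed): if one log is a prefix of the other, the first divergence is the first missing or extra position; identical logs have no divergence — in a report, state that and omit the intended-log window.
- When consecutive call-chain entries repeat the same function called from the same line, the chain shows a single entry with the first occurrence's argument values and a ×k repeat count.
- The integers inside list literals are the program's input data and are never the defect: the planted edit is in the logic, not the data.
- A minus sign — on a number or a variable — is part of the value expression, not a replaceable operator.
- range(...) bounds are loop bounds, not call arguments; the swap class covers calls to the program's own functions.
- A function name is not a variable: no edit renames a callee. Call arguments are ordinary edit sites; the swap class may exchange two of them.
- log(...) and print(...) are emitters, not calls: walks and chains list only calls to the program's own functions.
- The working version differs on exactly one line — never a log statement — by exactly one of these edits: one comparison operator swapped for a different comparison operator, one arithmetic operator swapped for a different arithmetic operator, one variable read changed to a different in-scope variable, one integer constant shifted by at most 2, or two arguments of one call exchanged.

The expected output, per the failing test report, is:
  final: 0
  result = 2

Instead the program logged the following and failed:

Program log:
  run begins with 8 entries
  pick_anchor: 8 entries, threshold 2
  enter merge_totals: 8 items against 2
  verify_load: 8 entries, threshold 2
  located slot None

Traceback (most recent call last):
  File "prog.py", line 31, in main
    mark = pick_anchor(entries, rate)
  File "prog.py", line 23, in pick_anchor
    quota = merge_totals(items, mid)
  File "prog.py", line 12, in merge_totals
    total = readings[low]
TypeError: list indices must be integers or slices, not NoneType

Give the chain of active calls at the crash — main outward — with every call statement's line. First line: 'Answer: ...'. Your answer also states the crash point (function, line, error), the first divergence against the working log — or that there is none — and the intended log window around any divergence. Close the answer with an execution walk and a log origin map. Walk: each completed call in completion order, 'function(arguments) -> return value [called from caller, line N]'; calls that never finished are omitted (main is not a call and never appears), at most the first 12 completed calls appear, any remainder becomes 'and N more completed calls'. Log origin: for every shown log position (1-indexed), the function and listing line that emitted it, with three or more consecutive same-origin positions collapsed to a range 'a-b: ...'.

Answer: main -> pick_anchor (called at line 31) -> merge_totals (called at line 23).
The tell: The log first diverges at position 2: the faulty run prints 'pick_anchor: 8 entries, threshold 2' where the working version prints 'pick_anchor: 8 entries, threshold 3'.
Crash: merge_totals, line 12, TypeError.
First divergence: position 2 — shown 'pick_anchor: 8 entries, threshold 2', intended 'pick_anchor: 8 entries, threshold 3'.
Intended log window:
  1: run begins with 8 entries
  2: pick_anchor: 8 entries, threshold 3
  3: enter merge_totals: 8 items against 3
Execution walk:
  verify_load([5, 3, 8, 9, 10, 12, 8, 1], 2) -> None  [called from merge_totals, line 10]
Origin of each log line:
  1: from main, line 30
  2: from pick_anchor, line 22
  3: from merge_totals, line 9
  4: from verify_load, line 2
  5: from merge_totals, line 11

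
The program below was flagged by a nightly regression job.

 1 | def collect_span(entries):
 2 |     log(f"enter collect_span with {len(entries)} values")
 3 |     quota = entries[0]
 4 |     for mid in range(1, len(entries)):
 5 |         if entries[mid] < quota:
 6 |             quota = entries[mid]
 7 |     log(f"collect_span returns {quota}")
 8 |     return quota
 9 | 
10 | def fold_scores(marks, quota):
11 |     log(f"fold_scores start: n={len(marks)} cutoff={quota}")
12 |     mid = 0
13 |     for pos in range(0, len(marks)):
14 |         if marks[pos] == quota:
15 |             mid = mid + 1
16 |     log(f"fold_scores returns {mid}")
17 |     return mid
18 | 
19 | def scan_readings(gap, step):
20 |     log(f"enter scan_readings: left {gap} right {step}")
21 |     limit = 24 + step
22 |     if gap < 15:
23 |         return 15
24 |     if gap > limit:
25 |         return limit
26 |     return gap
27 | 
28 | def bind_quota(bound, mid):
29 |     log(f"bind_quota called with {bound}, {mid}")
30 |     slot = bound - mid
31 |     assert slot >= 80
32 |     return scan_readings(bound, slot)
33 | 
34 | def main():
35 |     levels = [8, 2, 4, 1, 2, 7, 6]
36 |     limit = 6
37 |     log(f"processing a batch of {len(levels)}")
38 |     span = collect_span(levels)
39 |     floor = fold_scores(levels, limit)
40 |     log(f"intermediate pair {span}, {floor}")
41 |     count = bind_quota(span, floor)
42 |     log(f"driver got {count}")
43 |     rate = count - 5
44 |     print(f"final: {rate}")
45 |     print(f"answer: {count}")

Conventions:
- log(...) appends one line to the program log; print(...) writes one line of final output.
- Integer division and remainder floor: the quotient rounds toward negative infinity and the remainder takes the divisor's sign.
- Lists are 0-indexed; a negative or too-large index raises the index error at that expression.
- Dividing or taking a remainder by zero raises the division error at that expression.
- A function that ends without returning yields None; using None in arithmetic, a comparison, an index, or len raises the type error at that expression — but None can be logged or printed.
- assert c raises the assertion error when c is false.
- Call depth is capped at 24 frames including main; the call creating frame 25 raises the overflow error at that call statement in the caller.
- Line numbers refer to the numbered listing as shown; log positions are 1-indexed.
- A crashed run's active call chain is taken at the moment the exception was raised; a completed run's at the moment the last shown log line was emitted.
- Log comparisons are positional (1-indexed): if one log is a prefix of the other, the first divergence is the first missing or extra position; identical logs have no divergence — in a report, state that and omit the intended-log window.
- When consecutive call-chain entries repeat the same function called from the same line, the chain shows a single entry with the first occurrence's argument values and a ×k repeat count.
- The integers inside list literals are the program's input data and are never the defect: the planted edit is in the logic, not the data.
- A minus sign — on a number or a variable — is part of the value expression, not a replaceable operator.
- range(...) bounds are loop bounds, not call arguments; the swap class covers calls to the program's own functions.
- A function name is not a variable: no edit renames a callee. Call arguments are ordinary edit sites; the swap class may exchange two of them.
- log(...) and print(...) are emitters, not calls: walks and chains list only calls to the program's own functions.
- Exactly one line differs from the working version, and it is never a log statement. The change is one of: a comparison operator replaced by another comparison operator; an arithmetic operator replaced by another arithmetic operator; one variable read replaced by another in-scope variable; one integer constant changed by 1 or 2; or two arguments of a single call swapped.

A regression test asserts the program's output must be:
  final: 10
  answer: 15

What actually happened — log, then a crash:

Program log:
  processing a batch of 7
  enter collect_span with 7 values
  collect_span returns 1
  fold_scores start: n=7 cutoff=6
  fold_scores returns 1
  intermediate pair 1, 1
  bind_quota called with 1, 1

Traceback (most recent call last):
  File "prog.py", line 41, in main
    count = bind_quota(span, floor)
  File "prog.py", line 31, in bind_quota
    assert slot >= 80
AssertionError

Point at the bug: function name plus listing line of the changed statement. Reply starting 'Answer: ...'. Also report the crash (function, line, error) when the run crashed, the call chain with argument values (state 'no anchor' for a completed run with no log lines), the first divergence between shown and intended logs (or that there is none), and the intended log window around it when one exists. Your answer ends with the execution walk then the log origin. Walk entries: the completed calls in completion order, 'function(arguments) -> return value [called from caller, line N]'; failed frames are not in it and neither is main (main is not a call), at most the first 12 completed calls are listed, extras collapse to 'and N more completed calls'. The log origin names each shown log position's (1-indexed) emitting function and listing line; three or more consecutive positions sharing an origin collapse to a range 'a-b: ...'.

Answer: the defect is in bind_quota at line 31.
Key fact: The faulty run's log stops after 7 lines; the working version's next line would be 'enter scan_readings: left 1 right 0'.
Crash: bind_quota, line 31, AssertionError.
Call chain: main -> bind_quota(1, 1) (called at line 41).
First divergence: position 8; the shown log stops at 7 lines while the working version next logs 'enter scan_readings: left 1 right 0'.
Intended log window:
  6: intermediate pair 1, 1
  7: bind_quota called with 1, 1
  8: enter scan_readings: left 1 right 0
  9: driver got 15
Execution walk:
  collect_span([8, 2, 4, 1, 2, 7, 6]) -> 1  [called from main, line 38]
  fold_scores([8, 2, 4, 1, 2, 7, 6], 6) -> 1  [called from main, line 39]
Log line origins:
  1 — main, line 37
  2 — collect_span, line 2
  3 — collect_span, line 7
  4 — fold_scores, line 11
  5 — fold_scores, line 16
  6 — main, line 40
  7 — bind_quota, line 29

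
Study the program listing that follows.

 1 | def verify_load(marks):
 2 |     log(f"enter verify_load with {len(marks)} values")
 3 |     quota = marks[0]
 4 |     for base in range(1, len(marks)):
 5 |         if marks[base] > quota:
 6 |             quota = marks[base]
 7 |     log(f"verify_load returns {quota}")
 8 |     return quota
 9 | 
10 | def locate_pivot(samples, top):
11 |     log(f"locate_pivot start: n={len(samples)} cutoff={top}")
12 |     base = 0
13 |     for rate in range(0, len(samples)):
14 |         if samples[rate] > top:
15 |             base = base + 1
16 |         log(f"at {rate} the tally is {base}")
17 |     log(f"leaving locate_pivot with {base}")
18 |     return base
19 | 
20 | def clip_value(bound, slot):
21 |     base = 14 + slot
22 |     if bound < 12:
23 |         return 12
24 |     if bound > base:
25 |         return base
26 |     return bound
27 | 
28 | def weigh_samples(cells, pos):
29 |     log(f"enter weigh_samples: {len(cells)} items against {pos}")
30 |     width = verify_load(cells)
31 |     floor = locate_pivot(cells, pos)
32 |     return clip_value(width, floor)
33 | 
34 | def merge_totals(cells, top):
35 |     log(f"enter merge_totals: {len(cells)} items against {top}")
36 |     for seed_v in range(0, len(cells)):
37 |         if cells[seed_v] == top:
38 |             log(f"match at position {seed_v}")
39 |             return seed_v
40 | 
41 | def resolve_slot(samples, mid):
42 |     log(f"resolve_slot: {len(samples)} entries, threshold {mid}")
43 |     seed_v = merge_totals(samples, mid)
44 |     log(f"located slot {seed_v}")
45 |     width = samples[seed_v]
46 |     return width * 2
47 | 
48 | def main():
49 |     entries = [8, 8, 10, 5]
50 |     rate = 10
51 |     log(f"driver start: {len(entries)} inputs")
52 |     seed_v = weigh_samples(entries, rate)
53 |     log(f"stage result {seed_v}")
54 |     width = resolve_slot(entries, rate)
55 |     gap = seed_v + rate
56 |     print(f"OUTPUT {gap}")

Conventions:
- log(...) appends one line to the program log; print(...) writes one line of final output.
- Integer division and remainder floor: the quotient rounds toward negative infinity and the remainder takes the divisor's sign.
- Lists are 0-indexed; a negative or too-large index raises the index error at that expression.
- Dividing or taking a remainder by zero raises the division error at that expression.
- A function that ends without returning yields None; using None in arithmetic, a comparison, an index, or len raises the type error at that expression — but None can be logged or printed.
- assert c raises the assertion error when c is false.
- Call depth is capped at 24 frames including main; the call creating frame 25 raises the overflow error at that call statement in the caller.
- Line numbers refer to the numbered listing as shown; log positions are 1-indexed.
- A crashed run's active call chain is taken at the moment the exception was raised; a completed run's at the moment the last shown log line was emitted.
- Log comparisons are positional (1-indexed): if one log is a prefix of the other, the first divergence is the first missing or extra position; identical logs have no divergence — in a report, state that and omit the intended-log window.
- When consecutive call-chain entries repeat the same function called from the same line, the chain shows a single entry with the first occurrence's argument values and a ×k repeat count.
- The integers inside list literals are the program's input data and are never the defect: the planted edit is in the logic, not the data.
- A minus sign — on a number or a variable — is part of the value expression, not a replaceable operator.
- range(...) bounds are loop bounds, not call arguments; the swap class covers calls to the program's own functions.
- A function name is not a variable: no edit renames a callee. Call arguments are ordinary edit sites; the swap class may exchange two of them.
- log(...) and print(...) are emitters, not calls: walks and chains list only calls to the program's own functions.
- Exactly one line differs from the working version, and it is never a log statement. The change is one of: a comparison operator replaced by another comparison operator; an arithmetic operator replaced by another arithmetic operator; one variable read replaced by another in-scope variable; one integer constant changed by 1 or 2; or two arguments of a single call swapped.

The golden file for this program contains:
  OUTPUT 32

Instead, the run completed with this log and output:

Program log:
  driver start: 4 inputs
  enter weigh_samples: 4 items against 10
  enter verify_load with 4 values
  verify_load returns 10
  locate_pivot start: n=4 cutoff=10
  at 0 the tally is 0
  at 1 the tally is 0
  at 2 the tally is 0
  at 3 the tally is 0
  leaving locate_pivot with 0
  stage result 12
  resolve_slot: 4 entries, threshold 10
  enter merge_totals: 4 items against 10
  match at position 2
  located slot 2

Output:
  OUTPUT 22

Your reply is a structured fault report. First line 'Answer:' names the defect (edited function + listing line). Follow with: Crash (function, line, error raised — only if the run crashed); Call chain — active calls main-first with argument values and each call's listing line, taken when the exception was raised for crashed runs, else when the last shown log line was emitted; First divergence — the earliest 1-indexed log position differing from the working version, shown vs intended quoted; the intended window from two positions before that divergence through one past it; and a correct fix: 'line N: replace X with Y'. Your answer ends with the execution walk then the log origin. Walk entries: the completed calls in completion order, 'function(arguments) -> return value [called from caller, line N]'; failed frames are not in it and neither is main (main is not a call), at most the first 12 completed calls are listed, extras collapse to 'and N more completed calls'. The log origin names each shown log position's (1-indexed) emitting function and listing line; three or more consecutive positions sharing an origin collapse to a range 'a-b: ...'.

Answer: the defect is in main at line 55.
Key fact: The logs agree in full; only the final output differs.
Call chain: main -> resolve_slot([8, 8, 10, 5], 10) (called at line 54).
First divergence: none — the logs agree in full.
Execution walk:
  verify_load([8, 8, 10, 5]) -> 10  [called from weigh_samples, line 30]
  locate_pivot([8, 8, 10, 5], 10) -> 0  [called from weigh_samples, line 31]
  clip_value(10, 0) -> 12  [called from weigh_samples, line 32]
  weigh_samples([8, 8, 10, 5], 10) -> 12  [called from main, line 52]
  merge_totals([8, 8, 10, 5], 10) -> 2  [called from resolve_slot, line 43]
  resolve_slot([8, 8, 10, 5], 10) -> 20  [called from main, line 54]
Log origin:
  1: logged in main at line 51
  2: logged in weigh_samples at line 29
  3: logged in verify_load at line 2
  4: logged in verify_load at line 7
  5: logged in locate_pivot at line 11
  6-9: logged in locate_pivot at line 16
  10: logged in locate_pivot at line 17
  11: logged in main at line 53
  12: logged in resolve_slot at line 42
  13: logged in merge_totals at line 35
  14: logged in merge_totals at line 38
  15: logged in resolve_slot at line 44
A correct fix: line 55: replace `rate` with `width`.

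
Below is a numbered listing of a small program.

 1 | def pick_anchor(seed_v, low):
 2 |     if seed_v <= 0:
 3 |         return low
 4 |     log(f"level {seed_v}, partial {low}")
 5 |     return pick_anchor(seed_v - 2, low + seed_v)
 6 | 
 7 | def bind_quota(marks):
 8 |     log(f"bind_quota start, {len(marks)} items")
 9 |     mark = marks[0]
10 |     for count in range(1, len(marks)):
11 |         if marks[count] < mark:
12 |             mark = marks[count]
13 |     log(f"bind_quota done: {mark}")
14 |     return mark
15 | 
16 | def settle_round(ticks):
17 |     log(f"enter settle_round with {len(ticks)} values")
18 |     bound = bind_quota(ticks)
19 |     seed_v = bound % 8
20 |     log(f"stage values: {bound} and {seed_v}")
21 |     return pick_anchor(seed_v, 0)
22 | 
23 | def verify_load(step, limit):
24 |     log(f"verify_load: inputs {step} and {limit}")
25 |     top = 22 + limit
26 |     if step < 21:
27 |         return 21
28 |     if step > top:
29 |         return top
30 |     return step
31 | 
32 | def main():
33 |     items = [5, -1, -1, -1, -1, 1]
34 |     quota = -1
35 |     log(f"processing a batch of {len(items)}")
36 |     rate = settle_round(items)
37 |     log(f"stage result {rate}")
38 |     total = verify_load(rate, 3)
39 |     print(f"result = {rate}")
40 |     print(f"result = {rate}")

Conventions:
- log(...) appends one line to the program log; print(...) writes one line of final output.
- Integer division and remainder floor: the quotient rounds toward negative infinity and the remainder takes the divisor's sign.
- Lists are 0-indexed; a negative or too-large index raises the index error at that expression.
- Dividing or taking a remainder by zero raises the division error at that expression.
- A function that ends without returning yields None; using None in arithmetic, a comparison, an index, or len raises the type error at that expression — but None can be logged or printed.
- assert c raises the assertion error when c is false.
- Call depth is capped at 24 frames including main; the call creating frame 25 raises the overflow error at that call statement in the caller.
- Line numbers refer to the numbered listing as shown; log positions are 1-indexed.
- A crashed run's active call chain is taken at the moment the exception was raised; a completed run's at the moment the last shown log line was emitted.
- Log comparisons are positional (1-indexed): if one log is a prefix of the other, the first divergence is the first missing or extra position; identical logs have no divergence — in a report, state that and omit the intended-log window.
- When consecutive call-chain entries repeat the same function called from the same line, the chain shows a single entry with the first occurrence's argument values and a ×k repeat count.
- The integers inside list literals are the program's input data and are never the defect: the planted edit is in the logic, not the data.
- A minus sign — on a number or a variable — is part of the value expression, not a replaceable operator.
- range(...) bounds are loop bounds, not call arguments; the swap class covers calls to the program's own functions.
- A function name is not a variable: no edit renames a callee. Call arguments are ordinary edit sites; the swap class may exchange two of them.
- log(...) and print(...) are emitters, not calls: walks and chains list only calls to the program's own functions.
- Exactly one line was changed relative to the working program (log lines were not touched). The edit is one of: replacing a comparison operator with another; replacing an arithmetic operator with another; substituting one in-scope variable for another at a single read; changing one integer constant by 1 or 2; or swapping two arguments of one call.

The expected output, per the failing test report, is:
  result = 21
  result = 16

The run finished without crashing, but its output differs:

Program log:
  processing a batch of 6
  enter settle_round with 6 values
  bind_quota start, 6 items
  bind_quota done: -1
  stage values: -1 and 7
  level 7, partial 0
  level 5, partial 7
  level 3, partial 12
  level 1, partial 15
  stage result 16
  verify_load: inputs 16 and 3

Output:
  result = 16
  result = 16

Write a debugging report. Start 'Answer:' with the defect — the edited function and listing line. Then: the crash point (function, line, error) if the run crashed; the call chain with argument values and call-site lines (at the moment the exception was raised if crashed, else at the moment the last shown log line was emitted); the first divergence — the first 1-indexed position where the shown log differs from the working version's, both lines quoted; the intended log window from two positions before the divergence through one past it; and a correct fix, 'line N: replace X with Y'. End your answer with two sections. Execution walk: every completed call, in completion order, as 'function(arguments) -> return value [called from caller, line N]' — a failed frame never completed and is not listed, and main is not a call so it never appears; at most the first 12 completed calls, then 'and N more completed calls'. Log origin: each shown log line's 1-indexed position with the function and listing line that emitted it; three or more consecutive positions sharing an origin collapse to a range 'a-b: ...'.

Answer: the defect is in main at line 39.
Key observation: Nothing in the log betrays the bug — only the output does.
Call chain: main -> verify_load(16, 3) (called at line 38).
First divergence: none (the log streams are identical).
Execution walk:
  bind_quota([5, -1, -1, -1, -1, 1]) -> -1  [called from settle_round, line 18]
  pick_anchor(-1, 16) -> 16  [called from pick_anchor, line 5]
  pick_anchor(1, 15) -> 16  [called from pick_anchor, line 5]
  pick_anchor(3, 12) -> 16  [called from pick_anchor, line 5]
  pick_anchor(5, 7) -> 16  [called from pick_anchor, line 5]
  pick_anchor(7, 0) -> 16  [called from settle_round, line 21]
  settle_round([5, -1, -1, -1, -1, 1]) -> 16  [called from main, line 36]
  verify_load(16, 3) -> 21  [called from main, line 38]
Log origins:
  1: logged in main at line 35
  2: logged in settle_round at line 17
  3: logged in bind_quota at line 8
  4: logged in bind_quota at line 13
  5: logged in settle_round at line 20
  6-9: logged in pick_anchor at line 4
  10: logged in main at line 37
  11: logged in verify_load at line 24
A correct fix: line 39: replace `rate` with `total`.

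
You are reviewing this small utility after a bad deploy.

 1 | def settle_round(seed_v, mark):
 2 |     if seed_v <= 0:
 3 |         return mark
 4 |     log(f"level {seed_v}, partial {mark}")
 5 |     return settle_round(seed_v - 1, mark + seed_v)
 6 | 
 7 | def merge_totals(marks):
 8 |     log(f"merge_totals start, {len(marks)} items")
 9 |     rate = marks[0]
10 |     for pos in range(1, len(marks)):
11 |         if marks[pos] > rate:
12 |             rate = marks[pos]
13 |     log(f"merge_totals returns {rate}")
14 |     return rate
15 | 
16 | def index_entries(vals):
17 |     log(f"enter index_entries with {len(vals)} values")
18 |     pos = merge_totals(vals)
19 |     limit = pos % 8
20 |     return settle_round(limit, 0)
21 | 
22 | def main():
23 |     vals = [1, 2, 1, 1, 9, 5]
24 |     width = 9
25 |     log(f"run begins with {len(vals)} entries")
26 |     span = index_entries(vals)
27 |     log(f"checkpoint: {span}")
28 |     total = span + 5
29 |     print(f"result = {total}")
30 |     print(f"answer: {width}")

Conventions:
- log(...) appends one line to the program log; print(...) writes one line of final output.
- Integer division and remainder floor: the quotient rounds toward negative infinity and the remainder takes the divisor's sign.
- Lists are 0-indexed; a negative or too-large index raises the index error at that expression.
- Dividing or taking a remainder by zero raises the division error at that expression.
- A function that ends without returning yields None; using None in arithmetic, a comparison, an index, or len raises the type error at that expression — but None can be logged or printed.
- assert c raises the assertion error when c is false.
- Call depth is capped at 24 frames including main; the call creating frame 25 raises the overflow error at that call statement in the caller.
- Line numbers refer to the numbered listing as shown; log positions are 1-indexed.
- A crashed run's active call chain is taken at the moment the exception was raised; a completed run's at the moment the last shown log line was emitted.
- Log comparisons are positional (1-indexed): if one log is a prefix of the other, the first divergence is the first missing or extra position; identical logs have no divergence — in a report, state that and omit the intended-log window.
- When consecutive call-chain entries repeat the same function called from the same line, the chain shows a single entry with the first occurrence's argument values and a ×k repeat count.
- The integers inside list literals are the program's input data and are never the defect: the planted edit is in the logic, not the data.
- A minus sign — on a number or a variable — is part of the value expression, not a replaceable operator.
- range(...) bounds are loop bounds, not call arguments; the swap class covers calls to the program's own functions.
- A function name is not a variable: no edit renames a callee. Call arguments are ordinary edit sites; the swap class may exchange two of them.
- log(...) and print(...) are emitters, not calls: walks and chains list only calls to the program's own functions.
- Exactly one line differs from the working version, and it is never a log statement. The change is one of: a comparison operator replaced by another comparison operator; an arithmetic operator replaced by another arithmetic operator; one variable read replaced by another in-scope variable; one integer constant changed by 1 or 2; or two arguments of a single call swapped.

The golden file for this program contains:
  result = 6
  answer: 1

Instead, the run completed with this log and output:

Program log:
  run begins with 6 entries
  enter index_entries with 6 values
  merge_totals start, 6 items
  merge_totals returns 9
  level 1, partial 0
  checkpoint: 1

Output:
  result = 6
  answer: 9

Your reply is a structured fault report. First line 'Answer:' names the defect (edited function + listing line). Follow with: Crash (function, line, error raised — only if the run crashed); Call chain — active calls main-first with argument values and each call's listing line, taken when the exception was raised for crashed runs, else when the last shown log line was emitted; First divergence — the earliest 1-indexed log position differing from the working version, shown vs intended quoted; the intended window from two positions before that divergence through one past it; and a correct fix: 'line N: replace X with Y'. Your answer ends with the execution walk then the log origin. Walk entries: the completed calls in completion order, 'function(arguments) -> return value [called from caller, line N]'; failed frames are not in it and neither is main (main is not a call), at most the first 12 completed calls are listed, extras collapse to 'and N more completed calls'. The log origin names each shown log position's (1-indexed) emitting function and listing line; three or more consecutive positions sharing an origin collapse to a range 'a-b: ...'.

Answer: the defect is in main at line 30.
The tell: Every logged value matches the working version; the printed result is what differs.
Call chain: main.
First divergence: there is none — every log position agrees.
Execution walk:
  merge_totals([1, 2, 1, 1, 9, 5]) -> 9  [called from index_entries, line 18]
  settle_round(0, 1) -> 1  [called from settle_round, line 5]
  settle_round(1, 0) -> 1  [called from index_entries, line 20]
  index_entries([1, 2, 1, 1, 9, 5]) -> 1  [called from main, line 26]
Origin of each log line:
  1: emitted by main (line 25)
  2: emitted by index_entries (line 17)
  3: emitted by merge_totals (line 8)
  4: emitted by merge_totals (line 13)
  5: emitted by settle_round (line 4)
  6: emitted by main (line 27)
A correct fix: line 30: replace `width` with `span`.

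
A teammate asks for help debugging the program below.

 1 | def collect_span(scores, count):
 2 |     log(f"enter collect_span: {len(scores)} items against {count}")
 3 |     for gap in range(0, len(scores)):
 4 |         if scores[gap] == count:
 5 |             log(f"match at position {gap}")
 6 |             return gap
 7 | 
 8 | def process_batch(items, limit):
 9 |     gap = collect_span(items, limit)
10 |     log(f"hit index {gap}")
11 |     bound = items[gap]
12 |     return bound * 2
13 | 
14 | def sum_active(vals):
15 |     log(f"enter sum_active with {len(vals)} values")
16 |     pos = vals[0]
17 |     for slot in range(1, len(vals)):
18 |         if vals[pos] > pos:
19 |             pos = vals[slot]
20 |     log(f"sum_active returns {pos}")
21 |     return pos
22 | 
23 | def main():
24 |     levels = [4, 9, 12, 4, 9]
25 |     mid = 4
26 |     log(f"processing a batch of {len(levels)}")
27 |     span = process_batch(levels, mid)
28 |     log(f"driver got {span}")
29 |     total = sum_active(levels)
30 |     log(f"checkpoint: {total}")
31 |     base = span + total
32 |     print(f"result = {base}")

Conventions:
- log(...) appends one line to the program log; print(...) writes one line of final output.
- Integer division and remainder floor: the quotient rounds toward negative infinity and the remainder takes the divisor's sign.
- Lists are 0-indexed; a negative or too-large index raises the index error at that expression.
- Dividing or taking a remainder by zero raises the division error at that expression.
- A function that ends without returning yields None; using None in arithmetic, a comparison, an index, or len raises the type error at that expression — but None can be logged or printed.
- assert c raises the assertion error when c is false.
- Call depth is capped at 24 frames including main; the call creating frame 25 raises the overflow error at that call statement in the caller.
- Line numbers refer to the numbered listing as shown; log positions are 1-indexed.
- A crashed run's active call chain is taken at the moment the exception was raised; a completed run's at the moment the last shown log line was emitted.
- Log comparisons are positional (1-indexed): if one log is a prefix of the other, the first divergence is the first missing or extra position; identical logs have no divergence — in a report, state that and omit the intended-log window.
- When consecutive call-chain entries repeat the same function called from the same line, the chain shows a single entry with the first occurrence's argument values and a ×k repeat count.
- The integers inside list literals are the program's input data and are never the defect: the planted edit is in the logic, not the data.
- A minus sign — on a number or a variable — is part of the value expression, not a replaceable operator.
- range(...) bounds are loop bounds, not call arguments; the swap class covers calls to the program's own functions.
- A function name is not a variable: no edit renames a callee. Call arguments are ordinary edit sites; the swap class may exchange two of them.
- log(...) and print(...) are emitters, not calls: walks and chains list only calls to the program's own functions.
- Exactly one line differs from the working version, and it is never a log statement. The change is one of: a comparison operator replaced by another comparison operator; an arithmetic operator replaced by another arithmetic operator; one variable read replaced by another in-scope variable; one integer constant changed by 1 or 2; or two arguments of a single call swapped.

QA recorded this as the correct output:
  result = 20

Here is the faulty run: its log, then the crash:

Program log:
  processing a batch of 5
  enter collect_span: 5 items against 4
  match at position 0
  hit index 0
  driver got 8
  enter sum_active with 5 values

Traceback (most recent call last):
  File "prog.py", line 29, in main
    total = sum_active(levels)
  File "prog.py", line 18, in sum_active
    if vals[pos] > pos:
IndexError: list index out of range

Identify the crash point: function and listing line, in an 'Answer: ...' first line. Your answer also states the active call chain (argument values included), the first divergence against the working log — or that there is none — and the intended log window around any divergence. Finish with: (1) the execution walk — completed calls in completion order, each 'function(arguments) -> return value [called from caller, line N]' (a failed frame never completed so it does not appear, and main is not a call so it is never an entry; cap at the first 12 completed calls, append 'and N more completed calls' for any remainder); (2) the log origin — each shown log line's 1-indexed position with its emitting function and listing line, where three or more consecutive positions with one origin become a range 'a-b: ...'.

Answer: the error was raised in sum_active, line 18.
Key fact: Only 6 log lines were emitted before the run died; the intended continuation was 'sum_active returns 12'.
Call chain: main -> sum_active([4, 9, 12, 4, 9]) (called at line 29).
First divergence: position 7 — after 6 matching lines the faulty run goes silent; intended next line 'sum_active returns 12'.
Intended log window:
  5: driver got 8
  6: enter sum_active with 5 values
  7: sum_active returns 12
  8: checkpoint: 12
Execution walk:
  collect_span([4, 9, 12, 4, 9], 4) -> 0  [called from process_batch, line 9]
  process_batch([4, 9, 12, 4, 9], 4) -> 8  [called from main, line 27]
Log origin:
  1: logged in main at line 26
  2: logged in collect_span at line 2
  3: logged in collect_span at line 5
  4: logged in process_batch at line 10
  5: logged in main at line 28
  6: logged in sum_active at line 15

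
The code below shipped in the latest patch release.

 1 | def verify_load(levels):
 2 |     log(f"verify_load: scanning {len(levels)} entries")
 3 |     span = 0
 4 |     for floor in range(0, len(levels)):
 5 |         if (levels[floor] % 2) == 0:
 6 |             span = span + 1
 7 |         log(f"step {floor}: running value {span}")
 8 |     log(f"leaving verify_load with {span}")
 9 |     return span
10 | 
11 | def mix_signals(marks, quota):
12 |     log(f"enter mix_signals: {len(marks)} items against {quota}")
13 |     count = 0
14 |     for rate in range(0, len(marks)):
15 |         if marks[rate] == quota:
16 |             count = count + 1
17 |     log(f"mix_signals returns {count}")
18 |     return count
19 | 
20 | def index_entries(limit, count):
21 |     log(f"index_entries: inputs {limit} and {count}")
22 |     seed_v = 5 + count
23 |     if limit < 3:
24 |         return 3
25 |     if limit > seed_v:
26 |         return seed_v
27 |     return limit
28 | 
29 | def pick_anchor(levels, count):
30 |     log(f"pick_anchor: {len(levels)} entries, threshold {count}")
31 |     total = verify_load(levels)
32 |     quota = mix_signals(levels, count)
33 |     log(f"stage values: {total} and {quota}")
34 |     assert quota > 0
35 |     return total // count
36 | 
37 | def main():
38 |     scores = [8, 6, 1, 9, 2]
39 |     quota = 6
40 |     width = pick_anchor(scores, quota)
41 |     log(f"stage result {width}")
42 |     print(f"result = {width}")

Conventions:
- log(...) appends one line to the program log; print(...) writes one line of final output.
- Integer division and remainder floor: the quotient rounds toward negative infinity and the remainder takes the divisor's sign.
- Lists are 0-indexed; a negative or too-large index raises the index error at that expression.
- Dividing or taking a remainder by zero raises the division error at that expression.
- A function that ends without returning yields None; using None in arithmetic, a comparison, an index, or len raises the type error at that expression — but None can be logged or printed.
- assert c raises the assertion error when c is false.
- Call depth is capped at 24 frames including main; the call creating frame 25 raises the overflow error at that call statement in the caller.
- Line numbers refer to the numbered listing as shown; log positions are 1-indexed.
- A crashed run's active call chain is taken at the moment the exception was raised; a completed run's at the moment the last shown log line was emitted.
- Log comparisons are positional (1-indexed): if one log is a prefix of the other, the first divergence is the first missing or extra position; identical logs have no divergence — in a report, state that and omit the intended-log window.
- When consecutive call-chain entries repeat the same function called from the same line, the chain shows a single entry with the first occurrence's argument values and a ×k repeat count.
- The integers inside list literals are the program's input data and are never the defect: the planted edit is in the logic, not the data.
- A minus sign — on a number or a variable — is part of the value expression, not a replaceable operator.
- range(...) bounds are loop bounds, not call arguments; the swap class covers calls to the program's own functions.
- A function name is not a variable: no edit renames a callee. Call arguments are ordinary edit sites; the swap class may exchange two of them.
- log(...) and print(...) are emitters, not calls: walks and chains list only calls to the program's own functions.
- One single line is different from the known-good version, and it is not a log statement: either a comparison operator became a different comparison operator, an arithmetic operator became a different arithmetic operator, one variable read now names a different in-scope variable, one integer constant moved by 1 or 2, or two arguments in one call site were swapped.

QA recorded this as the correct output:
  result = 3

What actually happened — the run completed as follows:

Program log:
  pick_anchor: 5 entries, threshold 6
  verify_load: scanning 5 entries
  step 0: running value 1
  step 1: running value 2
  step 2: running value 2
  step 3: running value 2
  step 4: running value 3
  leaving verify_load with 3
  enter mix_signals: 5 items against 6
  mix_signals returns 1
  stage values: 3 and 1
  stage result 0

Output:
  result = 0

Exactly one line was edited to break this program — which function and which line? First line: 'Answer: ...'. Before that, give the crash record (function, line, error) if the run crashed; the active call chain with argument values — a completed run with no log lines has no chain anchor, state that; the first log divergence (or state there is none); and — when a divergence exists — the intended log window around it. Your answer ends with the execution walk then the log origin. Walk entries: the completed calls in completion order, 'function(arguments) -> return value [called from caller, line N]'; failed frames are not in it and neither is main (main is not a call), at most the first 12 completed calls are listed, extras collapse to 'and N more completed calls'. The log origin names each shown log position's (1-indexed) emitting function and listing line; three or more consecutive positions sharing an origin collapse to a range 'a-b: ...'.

Answer: the defect is in pick_anchor at line 35.
Key fact: At log position 12 the runs split — shown 'stage result 0', but the working version logs 'stage result 3'.
Call chain: main.
First divergence: position 12; shown 'stage result 0' vs intended 'stage result 3'.
Intended log window:
  10: mix_signals returns 1
  11: stage values: 3 and 1
  12: stage result 3
Execution walk:
  verify_load([8, 6, 1, 9, 2]) -> 3  [called from pick_anchor, line 31]
  mix_signals([8, 6, 1, 9, 2], 6) -> 1  [called from pick_anchor, line 32]
  pick_anchor([8, 6, 1, 9, 2], 6) -> 0  [called from main, line 40]
Log origins:
  1: emitted by pick_anchor (line 30)
  2: emitted by verify_load (line 2)
  3-7: emitted by verify_load (line 7)
  8: emitted by verify_load (line 8)
  9: emitted by mix_signals (line 12)
  10: emitted by mix_signals (line 17)
  11: emitted by pick_anchor (line 33)
  12: emitted by main (line 41)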